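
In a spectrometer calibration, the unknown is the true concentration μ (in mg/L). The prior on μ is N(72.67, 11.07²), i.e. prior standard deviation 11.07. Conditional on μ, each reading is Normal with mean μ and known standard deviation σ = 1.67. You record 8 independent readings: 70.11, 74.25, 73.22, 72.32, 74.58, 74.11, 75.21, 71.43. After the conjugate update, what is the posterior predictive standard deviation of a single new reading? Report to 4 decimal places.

1.7710

For Normal data with known variance σ², a Normal(μ₀, σ₀²) prior on μ is conjugate. Posterior precision = 1/σ₀² + n/σ²; posterior mean is the precision-weighted average of μ₀ and x̄.
σ₀² = 11.07² = 122.5449, σ² = 1.67² = 2.7889; σ² + n·σ₀² = 2.7889 + 8·122.5449 = 983.1481.
Posterior precision = 1/σ₀² + n/σ² = 1/122.5449 + 8/2.7889 = (σ² + n·σ₀²)/(σ₀²σ²) = 983.1481/(122.5449·2.7889); posterior variance σₙ² = σ₀²σ²/(σ² + n·σ₀²) = 122.5449·2.7889/983.1481 = 0.347624.
Predictive variance for one new observation = σₙ² + σ² = 122.5449·2.7889/983.1481 + 2.7889 = σ²·(σ₀² + 983.1481)/983.1481 = 2.7889·1105.693/983.1481 = 3.136524; SD = √(2.7889·1105.693/983.1481) = 1.7710.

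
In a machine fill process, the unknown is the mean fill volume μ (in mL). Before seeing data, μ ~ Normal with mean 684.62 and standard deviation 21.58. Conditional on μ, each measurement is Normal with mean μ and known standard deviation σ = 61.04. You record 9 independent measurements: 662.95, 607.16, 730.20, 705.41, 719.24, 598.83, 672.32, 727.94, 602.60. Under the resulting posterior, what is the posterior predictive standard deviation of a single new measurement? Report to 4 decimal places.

62.8096

For Normal data with known variance σ², a Normal(μ₀, σ₀²) prior on μ is conjugate. Posterior precision = 1/σ₀² + n/σ²; posterior mean is the precision-weighted average of μ₀ and x̄.
σ₀² = 21.58² = 465.6964, σ² = 61.04² = 3725.8816; σ² + n·σ₀² = 3725.8816 + 9·465.6964 = 7917.1492.
Posterior precision = 1/σ₀² + n/σ² = 1/465.6964 + 9/3725.8816 = (σ² + n·σ₀²)/(σ₀²σ²) = 7917.1492/(465.6964·3725.8816); posterior variance σₙ² = σ₀²σ²/(σ² + n·σ₀²) = 465.6964·3725.8816/7917.1492 = 219.160913.
Predictive variance for one new observation = σₙ² + σ² = 465.6964·3725.8816/7917.1492 + 3725.8816 = σ²·(σ₀² + 7917.1492)/7917.1492 = 3725.8816·8382.8456/7917.1492 = 3945.042513; SD = √(3725.8816·8382.8456/7917.1492) = 62.8096.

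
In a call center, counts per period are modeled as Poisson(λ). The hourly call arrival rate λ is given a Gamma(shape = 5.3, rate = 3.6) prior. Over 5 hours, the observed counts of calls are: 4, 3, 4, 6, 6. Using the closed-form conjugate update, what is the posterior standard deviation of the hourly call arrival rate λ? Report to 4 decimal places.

With a Gamma(shape α, rate β) prior, the Poisson likelihood is conjugate: the posterior is Gamma(α + ΣXᵢ, β + n).
Sum of counts S = 23 over n = 5 hours.
Posterior: Gamma(α+S, β+n) = Gamma(5.3+23, 3.6+5) = Gamma(28.3, 8.6).
SD = √α/β = √28.3/8.6 = 0.6186.

0.6186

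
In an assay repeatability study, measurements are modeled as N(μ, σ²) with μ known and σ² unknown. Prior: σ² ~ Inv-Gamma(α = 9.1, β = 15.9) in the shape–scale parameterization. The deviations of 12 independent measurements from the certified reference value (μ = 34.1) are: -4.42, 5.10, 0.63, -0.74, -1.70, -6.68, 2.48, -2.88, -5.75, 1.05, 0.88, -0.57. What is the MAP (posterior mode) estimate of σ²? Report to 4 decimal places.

5.4507

With known mean μ and an Inverse-Gamma(α, β) prior on σ², the Normal likelihood is conjugate: posterior is Inv-Gamma(α + n/2, β + Σ(xᵢ−μ)²/2).
Σ(xᵢ−μ)² = (-4.42)² + (5.10)² + (0.63)² + (-0.74)² + (-1.70)² + (-6.68)² + (2.48)² + (-2.88)² + (-5.75)² + (1.05)² + (0.88)² + (-0.57)² = 143.7124.
Posterior: Inv-Gamma(9.1 + 12/2, 15.9 + 143.7124/2) = Inv-Gamma(15.10, 87.75620).
Mode = β/(α+1) = 87.75620/16.10 = 5.4507.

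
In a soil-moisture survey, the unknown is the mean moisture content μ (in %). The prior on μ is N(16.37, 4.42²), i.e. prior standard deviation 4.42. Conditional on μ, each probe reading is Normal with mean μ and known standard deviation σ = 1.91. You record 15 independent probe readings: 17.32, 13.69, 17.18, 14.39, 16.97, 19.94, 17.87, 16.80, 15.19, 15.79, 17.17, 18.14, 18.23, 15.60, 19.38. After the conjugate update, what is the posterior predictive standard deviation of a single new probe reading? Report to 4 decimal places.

For Normal data with known variance σ², a Normal(μ₀, σ₀²) prior on μ is conjugate. Posterior precision = 1/σ₀² + n/σ²; posterior mean is the precision-weighted average of μ₀ and x̄.
σ₀² = 4.42² = 19.5364, σ² = 1.91² = 3.6481; σ² + n·σ₀² = 3.6481 + 15·19.5364 = 296.6941.
Posterior precision = 1/σ₀² + n/σ² = 1/19.5364 + 15/3.6481 = (σ² + n·σ₀²)/(σ₀²σ²) = 296.6941/(19.5364·3.6481); posterior variance σₙ² = σ₀²σ²/(σ² + n·σ₀²) = 19.5364·3.6481/296.6941 = 0.240216.
Predictive variance for one new observation = σₙ² + σ² = 19.5364·3.6481/296.6941 + 3.6481 = σ²·(σ₀² + 296.6941)/296.6941 = 3.6481·316.2305/296.6941 = 3.888316; SD = √(3.6481·316.2305/296.6941) = 1.9719.

1.9719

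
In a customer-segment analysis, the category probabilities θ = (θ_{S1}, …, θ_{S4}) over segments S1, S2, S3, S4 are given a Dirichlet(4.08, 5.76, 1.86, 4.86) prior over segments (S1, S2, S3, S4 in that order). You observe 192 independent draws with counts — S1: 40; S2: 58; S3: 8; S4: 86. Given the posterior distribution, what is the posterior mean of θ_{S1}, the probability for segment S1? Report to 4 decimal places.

0.2114

The Dirichlet prior is conjugate to the Multinomial likelihood: each posterior αⱼ = prior αⱼ + observed count nⱼ.
Posterior concentration: (44.08, 63.76, 9.86, 90.86), total = 208.56.
E[θ_{S1}|data] = α_{S1}/Σα = 44.08/208.56 = 0.2114.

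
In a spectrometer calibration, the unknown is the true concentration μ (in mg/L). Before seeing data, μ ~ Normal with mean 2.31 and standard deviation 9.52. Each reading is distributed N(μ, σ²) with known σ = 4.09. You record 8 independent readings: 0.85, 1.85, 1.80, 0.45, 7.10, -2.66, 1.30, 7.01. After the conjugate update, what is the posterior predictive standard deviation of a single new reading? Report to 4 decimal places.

For Normal data with known variance σ², a Normal(μ₀, σ₀²) prior on μ is conjugate. Posterior precision = 1/σ₀² + n/σ²; posterior mean is the precision-weighted average of μ₀ and x̄.
σ₀² = 9.52² = 90.6304, σ² = 4.09² = 16.7281; σ² + n·σ₀² = 16.7281 + 8·90.6304 = 741.7713.
Posterior precision = 1/σ₀² + n/σ² = 1/90.6304 + 8/16.7281 = (σ² + n·σ₀²)/(σ₀²σ²) = 741.7713/(90.6304·16.7281); posterior variance σₙ² = σ₀²σ²/(σ² + n·σ₀²) = 90.6304·16.7281/741.7713 = 2.043857.
Predictive variance for one new observation = σₙ² + σ² = 90.6304·16.7281/741.7713 + 16.7281 = σ²·(σ₀² + 741.7713)/741.7713 = 16.7281·832.4017/741.7713 = 18.771957; SD = √(16.7281·832.4017/741.7713) = 4.3327.

4.3327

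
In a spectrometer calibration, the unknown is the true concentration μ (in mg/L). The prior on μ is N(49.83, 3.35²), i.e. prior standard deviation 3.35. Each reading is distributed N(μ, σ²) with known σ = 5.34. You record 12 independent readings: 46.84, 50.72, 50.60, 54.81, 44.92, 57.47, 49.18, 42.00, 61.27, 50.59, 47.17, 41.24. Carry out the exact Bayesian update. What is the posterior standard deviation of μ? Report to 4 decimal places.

1.4004

For Normal data with known variance σ², a Normal(μ₀, σ₀²) prior on μ is conjugate. Posterior precision = 1/σ₀² + n/σ²; posterior mean is the precision-weighted average of μ₀ and x̄.
σ₀² = 3.35² = 11.2225, σ² = 5.34² = 28.5156; σ² + n·σ₀² = 28.5156 + 12·11.2225 = 163.1856.
Posterior precision = 1/σ₀² + n/σ² = 1/11.2225 + 12/28.5156 = (σ² + n·σ₀²)/(σ₀²σ²) = 163.1856/(11.2225·28.5156); posterior variance σₙ² = σ₀²σ²/(σ² + n·σ₀²) = 11.2225·28.5156/163.1856 = 1.961057.
Posterior SD = √σₙ² = √(11.2225·28.5156/163.1856) = 1.4004.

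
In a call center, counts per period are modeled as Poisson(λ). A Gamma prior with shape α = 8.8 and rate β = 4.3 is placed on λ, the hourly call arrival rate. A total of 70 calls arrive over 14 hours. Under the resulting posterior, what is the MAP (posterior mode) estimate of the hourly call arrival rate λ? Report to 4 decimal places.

4.2514

With a Gamma(shape α, rate β) prior, the Poisson likelihood is conjugate: the posterior is Gamma(α + ΣXᵢ, β + n).
Posterior: Gamma(α+S, β+n) = Gamma(8.8+70, 4.3+14) = Gamma(78.8, 18.3).
Mode of Gamma(α,β) for α≥1 is (α−1)/β = 77.8/18.3 = 4.2514.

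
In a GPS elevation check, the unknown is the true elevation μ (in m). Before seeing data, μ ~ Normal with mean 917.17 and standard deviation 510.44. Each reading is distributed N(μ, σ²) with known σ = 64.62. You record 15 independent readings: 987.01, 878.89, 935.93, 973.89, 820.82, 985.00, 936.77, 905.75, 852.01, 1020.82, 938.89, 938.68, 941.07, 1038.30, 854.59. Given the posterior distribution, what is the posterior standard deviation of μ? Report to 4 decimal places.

16.6759

For Normal data with known variance σ², a Normal(μ₀, σ₀²) prior on μ is conjugate. Posterior precision = 1/σ₀² + n/σ²; posterior mean is the precision-weighted average of μ₀ and x̄.
σ₀² = 510.44² = 260548.9936, σ² = 64.62² = 4175.7444; σ² + n·σ₀² = 4175.7444 + 15·260548.9936 = 3912410.6484.
Posterior precision = 1/σ₀² + n/σ² = 1/260548.9936 + 15/4175.7444 = (σ² + n·σ₀²)/(σ₀²σ²) = 3912410.6484/(260548.9936·4175.7444); posterior variance σₙ² = σ₀²σ²/(σ² + n·σ₀²) = 260548.9936·4175.7444/3912410.6484 = 278.085840.
Posterior SD = √σₙ² = √(260548.9936·4175.7444/3912410.6484) = 16.6759.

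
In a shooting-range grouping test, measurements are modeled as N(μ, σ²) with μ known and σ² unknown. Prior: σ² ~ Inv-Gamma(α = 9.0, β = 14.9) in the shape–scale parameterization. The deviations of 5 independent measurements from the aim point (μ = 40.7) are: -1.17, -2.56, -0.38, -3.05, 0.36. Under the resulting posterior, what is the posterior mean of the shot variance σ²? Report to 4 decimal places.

2.2523

With known mean μ and an Inverse-Gamma(α, β) prior on σ², the Normal likelihood is conjugate: posterior is Inv-Gamma(α + n/2, β + Σ(xᵢ−μ)²/2).
Σ(xᵢ−μ)² = (-1.17)² + (-2.56)² + (-0.38)² + (-3.05)² + (0.36)² = 17.4990.
Posterior: Inv-Gamma(9.0 + 5/2, 14.9 + 17.4990/2) = Inv-Gamma(11.50, 23.64950).
E[σ²|data] = β/(α−1) = 23.64950/10.50 = 2.2523.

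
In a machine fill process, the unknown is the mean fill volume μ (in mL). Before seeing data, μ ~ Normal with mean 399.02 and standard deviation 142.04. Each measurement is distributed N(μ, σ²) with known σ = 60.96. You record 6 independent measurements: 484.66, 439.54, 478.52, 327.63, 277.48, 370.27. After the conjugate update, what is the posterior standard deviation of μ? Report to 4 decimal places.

24.5134

For Normal data with known variance σ², a Normal(μ₀, σ₀²) prior on μ is conjugate. Posterior precision = 1/σ₀² + n/σ²; posterior mean is the precision-weighted average of μ₀ and x̄.
σ₀² = 142.04² = 20175.3616, σ² = 60.96² = 3716.1216; σ² + n·σ₀² = 3716.1216 + 6·20175.3616 = 124768.2912.
Posterior precision = 1/σ₀² + n/σ² = 1/20175.3616 + 6/3716.1216 = (σ² + n·σ₀²)/(σ₀²σ²) = 124768.2912/(20175.3616·3716.1216); posterior variance σₙ² = σ₀²σ²/(σ² + n·σ₀²) = 20175.3616·3716.1216/124768.2912 = 600.906659.
Posterior SD = √σₙ² = √(20175.3616·3716.1216/124768.2912) = 24.5134.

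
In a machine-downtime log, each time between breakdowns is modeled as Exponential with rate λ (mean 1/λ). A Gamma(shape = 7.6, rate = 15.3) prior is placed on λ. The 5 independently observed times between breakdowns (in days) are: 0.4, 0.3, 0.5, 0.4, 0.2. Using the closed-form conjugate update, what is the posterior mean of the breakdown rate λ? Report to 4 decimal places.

0.7368

With a Gamma(shape α, rate β) prior on the exponential rate λ, the posterior after n observations with total T = Σxᵢ is Gamma(α+n, β+T).
Sum of observations T = 1.8 days; n = 5.
Posterior: Gamma(7.6+5, 15.3+1.8) = Gamma(12.6, 17.1).
Posterior mean of λ = α/β = 12.6/17.1 = 0.7368.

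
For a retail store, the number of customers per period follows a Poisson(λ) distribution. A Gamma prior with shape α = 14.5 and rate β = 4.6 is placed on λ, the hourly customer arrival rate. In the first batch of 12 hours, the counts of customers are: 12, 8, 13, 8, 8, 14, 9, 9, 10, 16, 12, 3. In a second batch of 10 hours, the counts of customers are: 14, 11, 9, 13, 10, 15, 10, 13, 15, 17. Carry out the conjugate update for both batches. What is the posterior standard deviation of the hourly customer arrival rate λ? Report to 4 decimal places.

With a Gamma(shape α, rate β) prior, the Poisson likelihood is conjugate: the posterior is Gamma(α + ΣXᵢ, β + n).
Batch 1: sum of counts S = 122 over n = 12 hours.
After batch 1: Gamma(α+S, β+n) = Gamma(14.5+122, 4.6+12) = Gamma(136.5, 16.6).
Batch 2: sum of counts S = 127 over n = 10 hours.
After batch 2: Gamma(α+S, β+n) = Gamma(136.5+127, 16.6+10) = Gamma(263.5, 26.6).
SD = √α/β = √263.5/26.6 = 0.6103.

0.6103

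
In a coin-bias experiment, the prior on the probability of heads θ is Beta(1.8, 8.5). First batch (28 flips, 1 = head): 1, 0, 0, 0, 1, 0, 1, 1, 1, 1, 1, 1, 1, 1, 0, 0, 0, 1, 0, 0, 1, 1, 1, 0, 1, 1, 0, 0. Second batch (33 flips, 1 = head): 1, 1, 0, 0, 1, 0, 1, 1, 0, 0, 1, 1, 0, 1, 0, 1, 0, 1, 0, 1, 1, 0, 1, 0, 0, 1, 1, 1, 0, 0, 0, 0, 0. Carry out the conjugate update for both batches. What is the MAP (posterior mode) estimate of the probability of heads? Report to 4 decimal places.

0.4733

The Beta prior is conjugate to a Binomial/Bernoulli likelihood; the update adds successes to α and failures to β.
After batch 1: Beta(1.8+16, 8.5+12) = Beta(17.8, 20.5).
After batch 2: Beta(17.8+16, 20.5+17) = Beta(33.8, 37.5).
Mode of Beta(a,b) for a,b>1 is (a−1)/(a+b−2) = 32.8/69.3 = 0.4733.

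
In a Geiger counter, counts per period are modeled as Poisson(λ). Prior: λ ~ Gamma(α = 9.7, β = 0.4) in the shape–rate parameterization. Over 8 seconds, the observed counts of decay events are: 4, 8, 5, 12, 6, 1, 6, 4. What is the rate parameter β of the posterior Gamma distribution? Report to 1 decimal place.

8.4

With a Gamma(shape α, rate β) prior, the Poisson likelihood is conjugate: the posterior is Gamma(α + ΣXᵢ, β + n).
Sum of counts S = 46 over n = 8 seconds.
Posterior: Gamma(α+S, β+n) = Gamma(9.7+46, 0.4+8) = Gamma(55.7, 8.4).
Posterior β = 8.4.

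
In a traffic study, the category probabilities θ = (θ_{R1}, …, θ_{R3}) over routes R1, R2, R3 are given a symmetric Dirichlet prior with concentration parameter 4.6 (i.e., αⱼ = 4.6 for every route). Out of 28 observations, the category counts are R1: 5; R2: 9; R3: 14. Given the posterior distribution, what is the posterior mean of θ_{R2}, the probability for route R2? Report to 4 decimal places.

The Dirichlet prior is conjugate to the Multinomial likelihood: each posterior αⱼ = prior αⱼ + observed count nⱼ.
Posterior concentration: (9.6, 13.6, 18.6), total = 41.8.
E[θ_{R2}|data] = α_{R2}/Σα = 13.6/41.8 = 0.3254.

0.3254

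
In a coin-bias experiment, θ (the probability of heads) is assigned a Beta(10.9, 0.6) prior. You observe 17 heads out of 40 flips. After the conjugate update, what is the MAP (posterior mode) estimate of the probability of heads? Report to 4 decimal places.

0.5434

The Beta prior is conjugate to a Binomial/Bernoulli likelihood; the update adds successes to α and failures to β.
Posterior: Beta(α+k, β+n−k) = Beta(10.9+17, 0.6+23) = Beta(27.9, 23.6).
Mode of Beta(a,b) for a,b>1 is (a−1)/(a+b−2) = 26.9/49.5 = 0.5434.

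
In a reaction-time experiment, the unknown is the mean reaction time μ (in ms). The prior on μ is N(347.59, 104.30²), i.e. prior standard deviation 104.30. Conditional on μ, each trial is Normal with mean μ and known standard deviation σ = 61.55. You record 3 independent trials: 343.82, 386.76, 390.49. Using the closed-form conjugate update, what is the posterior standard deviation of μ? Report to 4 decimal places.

33.6372

For Normal data with known variance σ², a Normal(μ₀, σ₀²) prior on μ is conjugate. Posterior precision = 1/σ₀² + n/σ²; posterior mean is the precision-weighted average of μ₀ and x̄.
σ₀² = 104.30² = 10878.49, σ² = 61.55² = 3788.4025; σ² + n·σ₀² = 3788.4025 + 3·10878.49 = 36423.8725.
Posterior precision = 1/σ₀² + n/σ² = 1/10878.49 + 3/3788.4025 = (σ² + n·σ₀²)/(σ₀²σ²) = 36423.8725/(10878.49·3788.4025); posterior variance σₙ² = σ₀²σ²/(σ² + n·σ₀²) = 10878.49·3788.4025/36423.8725 = 1131.458461.
Posterior SD = √σₙ² = √(10878.49·3788.4025/36423.8725) = 33.6372.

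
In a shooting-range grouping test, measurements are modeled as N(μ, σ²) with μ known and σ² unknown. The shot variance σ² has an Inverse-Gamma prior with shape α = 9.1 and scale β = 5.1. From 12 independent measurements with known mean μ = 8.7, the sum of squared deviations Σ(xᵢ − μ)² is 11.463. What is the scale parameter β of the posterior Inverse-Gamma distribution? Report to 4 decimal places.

With known mean μ and an Inverse-Gamma(α, β) prior on σ², the Normal likelihood is conjugate: posterior is Inv-Gamma(α + n/2, β + Σ(xᵢ−μ)²/2).
Posterior: Inv-Gamma(9.1 + 12/2, 5.1 + 11.463/2) = Inv-Gamma(15.10, 10.8315).
Posterior β = 10.8315.

10.8315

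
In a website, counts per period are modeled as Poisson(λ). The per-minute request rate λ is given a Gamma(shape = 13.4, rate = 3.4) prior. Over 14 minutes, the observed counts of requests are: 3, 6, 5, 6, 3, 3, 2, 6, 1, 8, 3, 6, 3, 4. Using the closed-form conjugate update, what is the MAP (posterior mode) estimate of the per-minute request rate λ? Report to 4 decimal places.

With a Gamma(shape α, rate β) prior, the Poisson likelihood is conjugate: the posterior is Gamma(α + ΣXᵢ, β + n).
Sum of counts S = 59 over n = 14 minutes.
Posterior: Gamma(α+S, β+n) = Gamma(13.4+59, 3.4+14) = Gamma(72.4, 17.4).
Mode of Gamma(α,β) for α≥1 is (α−1)/β = 71.4/17.4 = 4.1034.

4.1034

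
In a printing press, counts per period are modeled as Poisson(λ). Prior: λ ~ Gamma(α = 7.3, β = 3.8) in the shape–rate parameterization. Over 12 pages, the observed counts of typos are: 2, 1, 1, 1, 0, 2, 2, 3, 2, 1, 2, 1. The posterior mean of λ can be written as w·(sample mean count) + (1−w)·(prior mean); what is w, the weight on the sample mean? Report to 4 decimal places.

With a Gamma(shape α, rate β) prior, the Poisson likelihood is conjugate: the posterior is Gamma(α + ΣXᵢ, β + n).
Posterior mean = (α₀+S)/(β₀+n) = [n/(β₀+n)]·(S/n) + [β₀/(β₀+n)]·(α₀/β₀), so only n and β₀ enter the weight.
Weight on data w = n/(β₀+n) = 12/(3.8+12) = 12/15.8 = 0.7595.

0.7595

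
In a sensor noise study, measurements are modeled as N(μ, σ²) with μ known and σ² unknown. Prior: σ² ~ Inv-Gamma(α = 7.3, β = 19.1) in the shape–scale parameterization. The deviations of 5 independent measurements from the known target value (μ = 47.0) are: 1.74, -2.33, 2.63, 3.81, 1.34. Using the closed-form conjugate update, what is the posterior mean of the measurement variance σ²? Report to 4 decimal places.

3.9707

With known mean μ and an Inverse-Gamma(α, β) prior on σ², the Normal likelihood is conjugate: posterior is Inv-Gamma(α + n/2, β + Σ(xᵢ−μ)²/2).
Σ(xᵢ−μ)² = (1.74)² + (-2.33)² + (2.63)² + (3.81)² + (1.34)² = 31.6851.
Posterior: Inv-Gamma(7.3 + 5/2, 19.1 + 31.6851/2) = Inv-Gamma(9.80, 34.94255).
E[σ²|data] = β/(α−1) = 34.94255/8.80 = 3.9707.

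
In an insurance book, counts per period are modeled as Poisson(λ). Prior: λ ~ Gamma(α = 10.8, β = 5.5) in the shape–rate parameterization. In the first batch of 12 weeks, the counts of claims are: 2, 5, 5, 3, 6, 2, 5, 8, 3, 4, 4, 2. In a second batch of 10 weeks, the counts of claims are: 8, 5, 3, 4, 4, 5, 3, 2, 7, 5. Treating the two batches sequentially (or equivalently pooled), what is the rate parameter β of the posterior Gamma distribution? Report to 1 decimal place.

27.5

With a Gamma(shape α, rate β) prior, the Poisson likelihood is conjugate: the posterior is Gamma(α + ΣXᵢ, β + n).
Batch 1: sum of counts S = 49 over n = 12 weeks.
After batch 1: Gamma(α+S, β+n) = Gamma(10.8+49, 5.5+12) = Gamma(59.8, 17.5).
Batch 2: sum of counts S = 46 over n = 10 weeks.
After batch 2: Gamma(α+S, β+n) = Gamma(59.8+46, 17.5+10) = Gamma(105.8, 27.5).
Posterior β = 27.5.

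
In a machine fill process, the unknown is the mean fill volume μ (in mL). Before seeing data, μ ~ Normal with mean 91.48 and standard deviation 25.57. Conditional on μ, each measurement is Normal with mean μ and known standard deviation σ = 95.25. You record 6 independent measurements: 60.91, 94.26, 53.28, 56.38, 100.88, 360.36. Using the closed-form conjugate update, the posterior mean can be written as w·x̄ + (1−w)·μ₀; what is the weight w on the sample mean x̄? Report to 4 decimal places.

For Normal data with known variance σ², a Normal(μ₀, σ₀²) prior on μ is conjugate. Posterior precision = 1/σ₀² + n/σ²; posterior mean is the precision-weighted average of μ₀ and x̄.
σ₀² = 25.57² = 653.8249, σ² = 95.25² = 9072.5625. Prior precision 1/σ₀² = 1/653.8249; data precision n/σ² = 6/9072.5625.
w = (n/σ²)/(1/σ₀² + n/σ²) = n·σ₀²/(σ² + n·σ₀²) = 6·653.8249/(9072.5625 + 6·653.8249) = 3922.9494/12995.5119 = 0.3019.

0.3019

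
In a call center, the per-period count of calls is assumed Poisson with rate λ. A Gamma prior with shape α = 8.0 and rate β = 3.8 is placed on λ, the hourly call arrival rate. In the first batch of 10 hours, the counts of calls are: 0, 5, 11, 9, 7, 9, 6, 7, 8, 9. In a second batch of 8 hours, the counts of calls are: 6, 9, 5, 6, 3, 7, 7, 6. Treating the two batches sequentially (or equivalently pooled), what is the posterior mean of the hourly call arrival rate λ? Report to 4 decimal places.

With a Gamma(shape α, rate β) prior, the Poisson likelihood is conjugate: the posterior is Gamma(α + ΣXᵢ, β + n).
Batch 1: sum of counts S = 71 over n = 10 hours.
After batch 1: Gamma(α+S, β+n) = Gamma(8.0+71, 3.8+10) = Gamma(79.0, 13.8).
Batch 2: sum of counts S = 49 over n = 8 hours.
After batch 2: Gamma(α+S, β+n) = Gamma(79.0+49, 13.8+8) = Gamma(128.0, 21.8).
Posterior mean = α/β = 128.0/21.8 = 5.8716.

5.8716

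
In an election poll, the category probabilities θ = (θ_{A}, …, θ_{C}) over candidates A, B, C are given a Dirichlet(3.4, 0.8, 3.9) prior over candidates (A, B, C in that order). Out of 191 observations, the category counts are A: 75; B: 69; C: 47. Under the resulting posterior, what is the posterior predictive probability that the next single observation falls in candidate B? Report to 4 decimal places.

The Dirichlet prior is conjugate to the Multinomial likelihood: each posterior αⱼ = prior αⱼ + observed count nⱼ.
Posterior concentration: (78.4, 69.8, 50.9), total = 199.1.
P(next = B | data) = α_{B}/Σα = 0.3506.

0.3506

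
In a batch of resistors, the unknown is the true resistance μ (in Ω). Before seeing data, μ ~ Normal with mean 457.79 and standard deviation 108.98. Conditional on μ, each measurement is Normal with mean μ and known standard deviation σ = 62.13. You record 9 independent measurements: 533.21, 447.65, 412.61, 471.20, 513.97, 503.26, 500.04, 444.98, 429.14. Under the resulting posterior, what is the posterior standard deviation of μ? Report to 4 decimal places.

For Normal data with known variance σ², a Normal(μ₀, σ₀²) prior on μ is conjugate. Posterior precision = 1/σ₀² + n/σ²; posterior mean is the precision-weighted average of μ₀ and x̄.
σ₀² = 108.98² = 11876.6404, σ² = 62.13² = 3860.1369; σ² + n·σ₀² = 3860.1369 + 9·11876.6404 = 110749.9005.
Posterior precision = 1/σ₀² + n/σ² = 1/11876.6404 + 9/3860.1369 = (σ² + n·σ₀²)/(σ₀²σ²) = 110749.9005/(11876.6404·3860.1369); posterior variance σₙ² = σ₀²σ²/(σ² + n·σ₀²) = 11876.6404·3860.1369/110749.9005 = 413.954845.
Posterior SD = √σₙ² = √(11876.6404·3860.1369/110749.9005) = 20.3459.

20.3459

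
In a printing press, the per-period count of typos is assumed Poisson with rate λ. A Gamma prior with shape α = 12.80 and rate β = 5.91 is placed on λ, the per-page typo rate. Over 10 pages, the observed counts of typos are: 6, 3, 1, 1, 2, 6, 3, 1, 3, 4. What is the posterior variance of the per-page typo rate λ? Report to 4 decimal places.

With a Gamma(shape α, rate β) prior, the Poisson likelihood is conjugate: the posterior is Gamma(α + ΣXᵢ, β + n).
Sum of counts S = 30 over n = 10 pages.
Posterior: Gamma(α+S, β+n) = Gamma(12.80+30, 5.91+10) = Gamma(42.80, 15.91).
Var = α/β² = 42.80/15.91² = 0.1691.

0.1691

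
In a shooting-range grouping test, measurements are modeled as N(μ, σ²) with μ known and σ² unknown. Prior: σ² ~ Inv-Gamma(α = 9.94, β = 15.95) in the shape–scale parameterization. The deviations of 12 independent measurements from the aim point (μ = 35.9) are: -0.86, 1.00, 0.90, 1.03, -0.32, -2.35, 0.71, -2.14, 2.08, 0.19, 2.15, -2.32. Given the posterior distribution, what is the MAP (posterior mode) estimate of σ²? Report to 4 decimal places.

1.7883

With known mean μ and an Inverse-Gamma(α, β) prior on σ², the Normal likelihood is conjugate: posterior is Inv-Gamma(α + n/2, β + Σ(xᵢ−μ)²/2).
Σ(xᵢ−μ)² = (-0.86)² + (1.00)² + (0.90)² + (1.03)² + (-0.32)² + (-2.35)² + (0.71)² + (-2.14)² + (2.08)² + (0.19)² + (2.15)² + (-2.32)² = 28.6865.
Posterior: Inv-Gamma(9.94 + 12/2, 15.95 + 28.6865/2) = Inv-Gamma(15.94, 30.29325).
Mode = β/(α+1) = 30.29325/16.94 = 1.7883.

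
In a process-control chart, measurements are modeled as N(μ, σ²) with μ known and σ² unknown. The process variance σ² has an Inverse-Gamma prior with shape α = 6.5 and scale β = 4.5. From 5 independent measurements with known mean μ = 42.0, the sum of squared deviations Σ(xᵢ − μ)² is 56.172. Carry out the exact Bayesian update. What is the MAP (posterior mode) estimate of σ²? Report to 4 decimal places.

With known mean μ and an Inverse-Gamma(α, β) prior on σ², the Normal likelihood is conjugate: posterior is Inv-Gamma(α + n/2, β + Σ(xᵢ−μ)²/2).
Posterior: Inv-Gamma(6.5 + 5/2, 4.5 + 56.172/2) = Inv-Gamma(9.00, 32.5860).
Mode = β/(α+1) = 32.5860/10.00 = 3.2586.

3.2586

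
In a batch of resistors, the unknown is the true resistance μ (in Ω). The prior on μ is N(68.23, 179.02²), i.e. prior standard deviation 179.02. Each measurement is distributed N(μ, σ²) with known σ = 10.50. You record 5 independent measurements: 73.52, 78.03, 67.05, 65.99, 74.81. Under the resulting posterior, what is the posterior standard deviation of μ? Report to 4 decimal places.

For Normal data with known variance σ², a Normal(μ₀, σ₀²) prior on μ is conjugate. Posterior precision = 1/σ₀² + n/σ²; posterior mean is the precision-weighted average of μ₀ and x̄.
σ₀² = 179.02² = 32048.1604, σ² = 10.50² = 110.25; σ² + n·σ₀² = 110.25 + 5·32048.1604 = 160351.052.
Posterior precision = 1/σ₀² + n/σ² = 1/32048.1604 + 5/110.25 = (σ² + n·σ₀²)/(σ₀²σ²) = 160351.052/(32048.1604·110.25); posterior variance σₙ² = σ₀²σ²/(σ² + n·σ₀²) = 32048.1604·110.25/160351.052 = 22.034839.
Posterior SD = √σₙ² = √(32048.1604·110.25/160351.052) = 4.6941.

4.6941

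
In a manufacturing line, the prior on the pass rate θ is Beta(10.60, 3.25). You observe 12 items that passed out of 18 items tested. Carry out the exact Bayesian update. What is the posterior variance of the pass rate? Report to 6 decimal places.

0.006273

The Beta prior is conjugate to a Binomial/Bernoulli likelihood; the update adds successes to α and failures to β.
Posterior: Beta(α+k, β+n−k) = Beta(10.60+12, 3.25+6) = Beta(22.60, 9.25).
Var = αβ/((α+β)²(α+β+1)) = 22.60·9.25/(31.85²·32.85) = 0.006273.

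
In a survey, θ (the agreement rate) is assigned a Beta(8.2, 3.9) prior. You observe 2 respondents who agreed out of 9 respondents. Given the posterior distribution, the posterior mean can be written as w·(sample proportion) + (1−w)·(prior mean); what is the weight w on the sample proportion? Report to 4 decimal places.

0.4265

The Beta prior is conjugate to a Binomial/Bernoulli likelihood; the update adds successes to α and failures to β.
Posterior mean = (α₀+k)/(α₀+β₀+n) = [n/(α₀+β₀+n)]·(k/n) + [(α₀+β₀)/(α₀+β₀+n)]·α₀/(α₀+β₀), so only n and the prior enter the weight.
The weight on the data is w = n/(α₀+β₀+n) = 9/(8.2+3.9+9) = 9/21.1 = 0.4265.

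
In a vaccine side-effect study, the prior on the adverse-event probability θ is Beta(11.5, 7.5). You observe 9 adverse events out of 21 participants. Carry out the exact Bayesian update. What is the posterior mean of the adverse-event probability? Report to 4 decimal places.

0.5125

The Beta prior is conjugate to a Binomial/Bernoulli likelihood; the update adds successes to α and failures to β.
Posterior: Beta(α+k, β+n−k) = Beta(11.5+9, 7.5+12) = Beta(20.5, 19.5).
Posterior mean = α/(α+β) = 20.5/40.0 = 0.5125.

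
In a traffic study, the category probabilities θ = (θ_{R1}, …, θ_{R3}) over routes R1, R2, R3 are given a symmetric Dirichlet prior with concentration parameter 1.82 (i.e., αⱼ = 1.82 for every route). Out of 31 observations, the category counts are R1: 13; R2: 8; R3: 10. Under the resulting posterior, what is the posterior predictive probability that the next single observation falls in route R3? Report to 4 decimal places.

0.3242

The Dirichlet prior is conjugate to the Multinomial likelihood: each posterior αⱼ = prior αⱼ + observed count nⱼ.
Posterior concentration: (14.82, 9.82, 11.82), total = 36.46.
P(next = R3 | data) = α_{R3}/Σα = 0.3242.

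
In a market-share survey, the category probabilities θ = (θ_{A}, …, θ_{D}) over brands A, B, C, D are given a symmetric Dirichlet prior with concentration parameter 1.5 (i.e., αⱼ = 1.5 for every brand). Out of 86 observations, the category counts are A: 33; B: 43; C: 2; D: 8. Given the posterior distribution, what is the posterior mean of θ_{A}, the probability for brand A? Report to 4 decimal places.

The Dirichlet prior is conjugate to the Multinomial likelihood: each posterior αⱼ = prior αⱼ + observed count nⱼ.
Posterior concentration: (34.5, 44.5, 3.5, 9.5), total = 92.0.
E[θ_{A}|data] = α_{A}/Σα = 34.5/92.0 = 0.3750.

0.3750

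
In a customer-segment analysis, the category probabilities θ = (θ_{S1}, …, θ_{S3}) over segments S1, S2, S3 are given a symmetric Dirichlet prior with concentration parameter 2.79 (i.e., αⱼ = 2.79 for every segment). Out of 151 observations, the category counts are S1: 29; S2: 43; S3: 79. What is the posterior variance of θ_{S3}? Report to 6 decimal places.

The Dirichlet prior is conjugate to the Multinomial likelihood: each posterior αⱼ = prior αⱼ + observed count nⱼ.
Posterior concentration: (31.79, 45.79, 81.79), total = 159.37.
Var[θ_j] = α_j(Σα−α_j)/((Σα)²(Σα+1)) = 81.79·77.58/(159.37²·160.37) = 0.001558.

0.001558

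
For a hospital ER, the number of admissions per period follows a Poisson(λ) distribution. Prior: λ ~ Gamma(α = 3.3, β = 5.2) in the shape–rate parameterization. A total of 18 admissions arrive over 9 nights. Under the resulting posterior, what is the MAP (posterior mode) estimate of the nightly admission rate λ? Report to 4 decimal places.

1.4296

With a Gamma(shape α, rate β) prior, the Poisson likelihood is conjugate: the posterior is Gamma(α + ΣXᵢ, β + n).
Posterior: Gamma(α+S, β+n) = Gamma(3.3+18, 5.2+9) = Gamma(21.3, 14.2).
Mode of Gamma(α,β) for α≥1 is (α−1)/β = 20.3/14.2 = 1.4296.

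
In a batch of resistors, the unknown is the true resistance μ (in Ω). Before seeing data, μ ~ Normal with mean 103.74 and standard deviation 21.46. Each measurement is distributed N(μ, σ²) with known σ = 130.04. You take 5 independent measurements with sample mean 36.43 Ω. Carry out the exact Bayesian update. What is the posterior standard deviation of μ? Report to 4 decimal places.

For Normal data with known variance σ², a Normal(μ₀, σ₀²) prior on μ is conjugate. Posterior precision = 1/σ₀² + n/σ²; posterior mean is the precision-weighted average of μ₀ and x̄.
σ₀² = 21.46² = 460.5316, σ² = 130.04² = 16910.4016; σ² + n·σ₀² = 16910.4016 + 5·460.5316 = 19213.0596.
Posterior precision = 1/σ₀² + n/σ² = 1/460.5316 + 5/16910.4016 = (σ² + n·σ₀²)/(σ₀²σ²) = 19213.0596/(460.5316·16910.4016); posterior variance σₙ² = σ₀²σ²/(σ² + n·σ₀²) = 460.5316·16910.4016/19213.0596 = 405.337540.
Posterior SD = √σₙ² = √(460.5316·16910.4016/19213.0596) = 20.1330.

20.1330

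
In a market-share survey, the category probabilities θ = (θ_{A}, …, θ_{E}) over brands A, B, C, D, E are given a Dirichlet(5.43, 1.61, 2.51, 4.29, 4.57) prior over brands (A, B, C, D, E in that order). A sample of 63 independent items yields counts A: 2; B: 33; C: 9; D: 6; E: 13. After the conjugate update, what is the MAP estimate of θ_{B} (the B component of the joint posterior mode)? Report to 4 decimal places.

The Dirichlet prior is conjugate to the Multinomial likelihood: each posterior αⱼ = prior αⱼ + observed count nⱼ.
Posterior concentration: (7.43, 34.61, 11.51, 10.29, 17.57), total = 81.41.
Joint mode component: (α_{B}−1)/(Σα−K) = 33.61/76.41 = 0.4399.

0.4399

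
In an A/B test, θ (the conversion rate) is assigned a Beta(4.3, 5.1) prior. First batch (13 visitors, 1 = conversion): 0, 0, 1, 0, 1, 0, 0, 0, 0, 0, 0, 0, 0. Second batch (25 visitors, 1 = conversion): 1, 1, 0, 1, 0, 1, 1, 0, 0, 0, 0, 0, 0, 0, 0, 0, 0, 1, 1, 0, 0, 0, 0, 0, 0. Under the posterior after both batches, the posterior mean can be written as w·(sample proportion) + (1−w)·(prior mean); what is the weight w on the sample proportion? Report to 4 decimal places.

0.8017

The Beta prior is conjugate to a Binomial/Bernoulli likelihood; the update adds successes to α and failures to β.
Total number of visitors: n = 13 + 25 = 38.
Posterior mean = (α₀+k)/(α₀+β₀+n) = [n/(α₀+β₀+n)]·(k/n) + [(α₀+β₀)/(α₀+β₀+n)]·α₀/(α₀+β₀), so only n and the prior enter the weight.
The weight on the data is w = n/(α₀+β₀+n) = 38/(4.3+5.1+38) = 38/47.4 = 0.8017.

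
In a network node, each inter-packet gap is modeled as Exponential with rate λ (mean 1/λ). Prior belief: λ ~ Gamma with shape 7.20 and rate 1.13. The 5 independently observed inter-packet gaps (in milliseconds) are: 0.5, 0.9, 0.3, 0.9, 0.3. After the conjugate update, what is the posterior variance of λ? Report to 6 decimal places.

With a Gamma(shape α, rate β) prior on the exponential rate λ, the posterior after n observations with total T = Σxᵢ is Gamma(α+n, β+T).
Sum of observations T = 2.9 milliseconds; n = 5.
Posterior: Gamma(7.20+5, 1.13+2.9) = Gamma(12.20, 4.03).
Var = α/β² = 0.751190.

0.751190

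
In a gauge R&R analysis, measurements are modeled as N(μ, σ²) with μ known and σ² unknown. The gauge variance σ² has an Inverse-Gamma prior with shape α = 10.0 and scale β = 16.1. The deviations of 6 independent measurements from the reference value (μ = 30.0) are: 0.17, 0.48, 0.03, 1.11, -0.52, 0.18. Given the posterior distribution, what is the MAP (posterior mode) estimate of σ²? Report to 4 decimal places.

1.2141

With known mean μ and an Inverse-Gamma(α, β) prior on σ², the Normal likelihood is conjugate: posterior is Inv-Gamma(α + n/2, β + Σ(xᵢ−μ)²/2).
Σ(xᵢ−μ)² = (0.17)² + (0.48)² + (0.03)² + (1.11)² + (-0.52)² + (0.18)² = 1.7951.
Posterior: Inv-Gamma(10.0 + 6/2, 16.1 + 1.7951/2) = Inv-Gamma(13.00, 16.99755).
Mode = β/(α+1) = 16.99755/14.00 = 1.2141.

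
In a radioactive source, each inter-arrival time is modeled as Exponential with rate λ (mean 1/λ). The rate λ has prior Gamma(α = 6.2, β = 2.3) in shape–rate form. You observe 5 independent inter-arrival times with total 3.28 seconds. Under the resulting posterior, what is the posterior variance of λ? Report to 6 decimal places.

0.359708

With a Gamma(shape α, rate β) prior on the exponential rate λ, the posterior after n observations with total T = Σxᵢ is Gamma(α+n, β+T).
Posterior: Gamma(6.2+5, 2.3+3.28) = Gamma(11.2, 5.58).
Var = α/β² = 0.359708.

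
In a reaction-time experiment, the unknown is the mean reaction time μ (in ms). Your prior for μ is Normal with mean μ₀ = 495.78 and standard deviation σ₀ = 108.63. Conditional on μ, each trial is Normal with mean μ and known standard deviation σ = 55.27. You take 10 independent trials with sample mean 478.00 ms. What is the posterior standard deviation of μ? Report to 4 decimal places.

For Normal data with known variance σ², a Normal(μ₀, σ₀²) prior on μ is conjugate. Posterior precision = 1/σ₀² + n/σ²; posterior mean is the precision-weighted average of μ₀ and x̄.
σ₀² = 108.63² = 11800.4769, σ² = 55.27² = 3054.7729; σ² + n·σ₀² = 3054.7729 + 10·11800.4769 = 121059.5419.
Posterior precision = 1/σ₀² + n/σ² = 1/11800.4769 + 10/3054.7729 = (σ² + n·σ₀²)/(σ₀²σ²) = 121059.5419/(11800.4769·3054.7729); posterior variance σₙ² = σ₀²σ²/(σ² + n·σ₀²) = 11800.4769·3054.7729/121059.5419 = 297.768986.
Posterior SD = √σₙ² = √(11800.4769·3054.7729/121059.5419) = 17.2560.

17.2560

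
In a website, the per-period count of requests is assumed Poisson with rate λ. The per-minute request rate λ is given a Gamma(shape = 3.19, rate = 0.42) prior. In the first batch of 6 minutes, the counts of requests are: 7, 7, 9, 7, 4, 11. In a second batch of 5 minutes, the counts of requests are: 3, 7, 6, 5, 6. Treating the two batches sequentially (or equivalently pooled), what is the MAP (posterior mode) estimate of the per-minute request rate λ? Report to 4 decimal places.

With a Gamma(shape α, rate β) prior, the Poisson likelihood is conjugate: the posterior is Gamma(α + ΣXᵢ, β + n).
Batch 1: sum of counts S = 45 over n = 6 minutes.
After batch 1: Gamma(α+S, β+n) = Gamma(3.19+45, 0.42+6) = Gamma(48.19, 6.42).
Batch 2: sum of counts S = 27 over n = 5 minutes.
After batch 2: Gamma(α+S, β+n) = Gamma(48.19+27, 6.42+5) = Gamma(75.19, 11.42).
Mode of Gamma(α,β) for α≥1 is (α−1)/β = 74.19/11.42 = 6.4965.

6.4965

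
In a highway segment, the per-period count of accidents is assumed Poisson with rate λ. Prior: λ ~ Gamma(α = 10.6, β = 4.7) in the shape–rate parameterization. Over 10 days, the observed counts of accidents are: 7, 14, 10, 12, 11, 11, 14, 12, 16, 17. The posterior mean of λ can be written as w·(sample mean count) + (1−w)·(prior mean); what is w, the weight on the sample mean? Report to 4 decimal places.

With a Gamma(shape α, rate β) prior, the Poisson likelihood is conjugate: the posterior is Gamma(α + ΣXᵢ, β + n).
Posterior mean = (α₀+S)/(β₀+n) = [n/(β₀+n)]·(S/n) + [β₀/(β₀+n)]·(α₀/β₀), so only n and β₀ enter the weight.
Weight on data w = n/(β₀+n) = 10/(4.7+10) = 10/14.7 = 0.6803.

0.6803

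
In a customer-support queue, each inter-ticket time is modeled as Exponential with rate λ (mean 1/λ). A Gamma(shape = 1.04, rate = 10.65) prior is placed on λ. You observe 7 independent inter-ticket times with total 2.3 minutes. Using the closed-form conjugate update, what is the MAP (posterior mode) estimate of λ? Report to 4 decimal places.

0.5436

With a Gamma(shape α, rate β) prior on the exponential rate λ, the posterior after n observations with total T = Σxᵢ is Gamma(α+n, β+T).
Posterior: Gamma(1.04+7, 10.65+2.3) = Gamma(8.04, 12.95).
Mode = (α−1)/β = 0.5436.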